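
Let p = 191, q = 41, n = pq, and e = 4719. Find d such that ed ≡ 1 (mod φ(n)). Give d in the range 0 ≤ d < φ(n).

φ(n) = (p−1)(q−1) = 190·40 = 7600.
Need d with 4719·d ≡ 1 (mod 7600). Apply the extended Euclidean algorithm:
7600 = 1×4719 + 2881
4719 = 1×2881 + 1838
2881 = 1×1838 + 1043
1838 = 1×1043 + 795
1043 = 1×795 + 248
795 = 3×248 + 51
248 = 4×51 + 44
51 = 1×44 + 7
44 = 6×7 + 2
7 = 3×2 + 1
2 = 2×1 + 0
Back-substitute:
1 = 7 − 3·2
1 = −3·44 + 19·7
1 = 19·51 − 22·44
1 = −22·248 + 107·51
1 = 107·795 − 343·248
1 = −343·1043 + 450·795
1 = 450·1838 − 793·1043
1 = −793·2881 + 1243·1838
1 = 1243·4719 − 2036·2881
1 = −2036·7600 + 3279·4719
So 4719·3279 ≡ 1 (mod 7600), hence d = 3279.

3279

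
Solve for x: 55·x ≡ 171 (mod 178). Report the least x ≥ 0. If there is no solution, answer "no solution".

29

First find gcd(55, 178):
178 = 3*55 + 13
55 = 4*13 + 3
13 = 4*3 + 1
3 = 3*1 + 0
gcd = 1, so a unique solution mod 178 exists.
Back-substitute for the Bézout coefficients:
1 = 13 − 4·3
1 = −4·55 + 17·13
1 = 17·178 − 55·55
So 55·(-55) ≡ 1 (mod 178), giving 55⁻¹ ≡ 123.
x ≡ 55⁻¹·171 ≡ 123·171 ≡ 29 (mod 178).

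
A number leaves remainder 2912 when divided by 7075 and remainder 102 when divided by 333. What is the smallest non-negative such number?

Write x = 2912 + 7075·k. Then 7075·k ≡ 102 − 2912 ≡ 187 (mod 333).
Need 7075⁻¹ mod 333. Extended Euclid on (333, 82):
333 = 4×82 + 5
82 = 16×5 + 2
5 = 2×2 + 1
2 = 2×1 + 0
Back-substitute:
1 = 5 − 2·2
1 = −2·82 + 33·5
1 = 33·333 − 134·82
7075⁻¹ ≡ 199 (mod 333), so k ≡ 199·187 ≡ 250 (mod 333).
x = 2912 + 7075·250 = 1771662.

1771662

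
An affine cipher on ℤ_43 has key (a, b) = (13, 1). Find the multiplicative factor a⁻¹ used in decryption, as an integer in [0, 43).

Extended Euclidean algorithm:
43 = 3·13 + 4
13 = 3·4 + 1
4 = 4·1 + 0
The gcd is 1. Working backward:
1 = 13 − 3·4
1 = −3·43 + 10·13
So 13·10 ≡ 1 (mod 43).

10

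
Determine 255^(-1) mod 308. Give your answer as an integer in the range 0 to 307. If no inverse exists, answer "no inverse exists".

215

Extended Euclidean algorithm:
308 = 1×255 + 53
255 = 4×53 + 43
53 = 1×43 + 10
43 = 4×10 + 3
10 = 3×3 + 1
3 = 3×1 + 0
The gcd is 1. Working backward:
1 = 10 − 3·3
1 = −3·43 + 13·10
1 = 13·53 − 16·43
1 = −16·255 + 77·53
1 = 77·308 − 93·255
So 255·(-93) ≡ 1 (mod 308), and -93 ≡ 215 (mod 308).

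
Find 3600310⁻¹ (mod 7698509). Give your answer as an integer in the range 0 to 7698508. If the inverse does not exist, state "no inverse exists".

Euclidean algorithm on 7698509, 3600310:
7698509 = 2·3600310 + 497889
3600310 = 7·497889 + 115087
497889 = 4·115087 + 37541
115087 = 3·37541 + 2464
37541 = 15·2464 + 581
2464 = 4·581 + 140
581 = 4·140 + 21
140 = 6·21 + 14
21 = 1·14 + 7
14 = 2·7 + 0
Since gcd = 7 > 1, 3600310 is not a unit mod 7698509.

no inverse exists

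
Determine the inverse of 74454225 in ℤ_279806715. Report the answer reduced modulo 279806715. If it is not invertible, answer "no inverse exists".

no inverse exists

Euclidean algorithm on 279806715, 74454225:
279806715 = 3*74454225 + 56444040
74454225 = 1*56444040 + 18010185
56444040 = 3*18010185 + 2413485
18010185 = 7*2413485 + 1115790
2413485 = 2*1115790 + 181905
1115790 = 6*181905 + 24360
181905 = 7*24360 + 11385
24360 = 2*11385 + 1590
11385 = 7*1590 + 255
1590 = 6*255 + 60
255 = 4*60 + 15
60 = 4*15 + 0
The gcd is 15, not 1, hence no inverse exists.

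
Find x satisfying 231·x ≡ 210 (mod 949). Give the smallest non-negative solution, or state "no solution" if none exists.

346

First find gcd(231, 949):
949 = 4·231 + 25
231 = 9·25 + 6
25 = 4·6 + 1
6 = 6·1 + 0
gcd = 1, so a unique solution mod 949 exists.
Back-substitute for the Bézout coefficients:
1 = 25 − 4·6
1 = −4·231 + 37·25
1 = 37·949 − 152·231
So 231·(-152) ≡ 1 (mod 949), giving 231⁻¹ ≡ 797.
x ≡ 231⁻¹·210 ≡ 797·210 ≡ 346 (mod 949).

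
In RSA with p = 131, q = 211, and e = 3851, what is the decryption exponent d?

1751

φ(n) = (p−1)(q−1) = 130·210 = 27300.
Need d with 3851·d ≡ 1 (mod 27300). Apply the extended Euclidean algorithm:
27300 = 7×3851 + 343
3851 = 11×343 + 78
343 = 4×78 + 31
78 = 2×31 + 16
31 = 1×16 + 15
16 = 1×15 + 1
15 = 15×1 + 0
Back-substitute:
1 = 16 − 15
1 = −31 + 2·16
1 = 2·78 − 5·31
1 = −5·343 + 22·78
1 = 22·3851 − 247·343
1 = −247·27300 + 1751·3851
So 3851·1751 ≡ 1 (mod 27300), hence d = 1751.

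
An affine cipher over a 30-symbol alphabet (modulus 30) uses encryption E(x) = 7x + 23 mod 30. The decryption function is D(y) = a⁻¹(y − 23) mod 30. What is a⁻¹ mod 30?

13

Run Euclid on (30, 7):
30 = 4*7 + 2
7 = 3*2 + 1
2 = 2*1 + 0
Since gcd(7, 30) = 1, back-substitute to write 1 as a combination:
1 = 7 − 3·2
1 = −3·30 + 13·7
So 7·13 ≡ 1 (mod 30).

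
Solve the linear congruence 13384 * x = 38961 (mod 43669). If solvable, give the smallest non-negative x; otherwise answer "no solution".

36608

First find gcd(13384, 43669):
43669 = 3×13384 + 3517
13384 = 3×3517 + 2833
3517 = 1×2833 + 684
2833 = 4×684 + 97
684 = 7×97 + 5
97 = 19×5 + 2
5 = 2×2 + 1
2 = 2×1 + 0
gcd = 1, so a unique solution mod 43669 exists.
Back-substitute for the Bézout coefficients:
1 = 5 − 2·2
1 = −2·97 + 39·5
1 = 39·684 − 275·97
1 = −275·2833 + 1139·684
1 = 1139·3517 − 1414·2833
1 = −1414·13384 + 5381·3517
1 = 5381·43669 − 17557·13384
So 13384·(-17557) ≡ 1 (mod 43669), giving 13384⁻¹ ≡ 26112.
x ≡ 13384⁻¹·38961 ≡ 26112·38961 ≡ 36608 (mod 43669).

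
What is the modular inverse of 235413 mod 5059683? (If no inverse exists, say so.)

Compute gcd(235413, 5059683):
5059683 = 21·235413 + 116010
235413 = 2·116010 + 3393
116010 = 34·3393 + 648
3393 = 5·648 + 153
648 = 4·153 + 36
153 = 4·36 + 9
36 = 4·9 + 0
Since gcd = 9 > 1, 235413 is not a unit mod 5059683.

no inverse exists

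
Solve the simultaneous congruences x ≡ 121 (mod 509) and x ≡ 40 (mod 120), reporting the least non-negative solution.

26080

Write x = 121 + 509·k. Then 509·k ≡ 40 − 121 ≡ 39 (mod 120).
Need 509⁻¹ mod 120. Extended Euclid on (120, 29):
120 = 4*29 + 4
29 = 7*4 + 1
4 = 4*1 + 0
Back-substitute:
1 = 29 − 7·4
1 = −7·120 + 29·29
509⁻¹ ≡ 29 (mod 120), so k ≡ 29·39 ≡ 51 (mod 120).
x = 121 + 509·51 = 26080.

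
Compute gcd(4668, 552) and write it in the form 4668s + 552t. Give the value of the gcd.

12

Euclidean algorithm:
4668 = 8·552 + 252
552 = 2·252 + 48
252 = 5·48 + 12
48 = 4·12 + 0
gcd(4668, 552) = 12.
Express as a combination:
12 = 252 − 5·48
12 = −5·552 + 11·252
12 = 11·4668 − 93·552
So 12 = (11)·4668 + (-93)·552.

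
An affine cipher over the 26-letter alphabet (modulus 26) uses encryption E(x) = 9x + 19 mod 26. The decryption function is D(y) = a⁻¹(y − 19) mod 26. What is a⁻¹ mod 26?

3

Extended Euclidean algorithm:
26 = 2·9 + 8
9 = 1·8 + 1
8 = 8·1 + 0
Since gcd(9, 26) = 1, back-substitute to write 1 as a combination:
1 = 9 − 8
1 = −26 + 3·9
So 9·3 ≡ 1 (mod 26).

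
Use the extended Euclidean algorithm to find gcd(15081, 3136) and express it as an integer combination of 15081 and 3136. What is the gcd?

Repeated division:
15081 = 4×3136 + 2537
3136 = 1×2537 + 599
2537 = 4×599 + 141
599 = 4×141 + 35
141 = 4×35 + 1
35 = 35×1 + 0
gcd(15081, 3136) = 1.
Back-substituting:
1 = 141 − 4·35
1 = −4·599 + 17·141
1 = 17·2537 − 72·599
1 = −72·3136 + 89·2537
1 = 89·15081 − 428·3136
So 1 = (89)·15081 + (-428)·3136.

1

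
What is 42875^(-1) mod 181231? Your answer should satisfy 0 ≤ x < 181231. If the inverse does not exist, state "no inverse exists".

20412

Apply the Euclidean algorithm to 181231 and 42875:
181231 = 4×42875 + 9731
42875 = 4×9731 + 3951
9731 = 2×3951 + 1829
3951 = 2×1829 + 293
1829 = 6×293 + 71
293 = 4×71 + 9
71 = 7×9 + 8
9 = 1×8 + 1
8 = 8×1 + 0
Since gcd(42875, 181231) = 1, back-substitute to write 1 as a combination:
1 = 9 − 8
1 = −71 + 8·9
1 = 8·293 − 33·71
1 = −33·1829 + 206·293
1 = 206·3951 − 445·1829
1 = −445·9731 + 1096·3951
1 = 1096·42875 − 4829·9731
1 = −4829·181231 + 20412·42875
So 42875·20412 ≡ 1 (mod 181231).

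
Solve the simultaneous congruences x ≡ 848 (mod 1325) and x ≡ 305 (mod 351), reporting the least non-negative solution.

Write x = 848 + 1325·k. Then 1325·k ≡ 305 − 848 ≡ 159 (mod 351).
Need 1325⁻¹ mod 351. Extended Euclid on (351, 272):
351 = 1*272 + 79
272 = 3*79 + 35
79 = 2*35 + 9
35 = 3*9 + 8
9 = 1*8 + 1
8 = 8*1 + 0
Back-substitute:
1 = 9 − 8
1 = −35 + 4·9
1 = 4·79 − 9·35
1 = −9·272 + 31·79
1 = 31·351 − 40·272
1325⁻¹ ≡ 311 (mod 351), so k ≡ 311·159 ≡ 309 (mod 351).
x = 848 + 1325·309 = 410273.

410273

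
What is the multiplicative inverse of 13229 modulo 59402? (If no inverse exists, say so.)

gcd(59402, 13229) by repeated division:
59402 = 4*13229 + 6486
13229 = 2*6486 + 257
6486 = 25*257 + 61
257 = 4*61 + 13
61 = 4*13 + 9
13 = 1*9 + 4
9 = 2*4 + 1
4 = 4*1 + 0
The gcd is 1. Working backward:
1 = 9 − 2·4
1 = −2·13 + 3·9
1 = 3·61 − 14·13
1 = −14·257 + 59·61
1 = 59·6486 − 1489·257
1 = −1489·13229 + 3037·6486
1 = 3037·59402 − 13637·13229
Thus 13229·(-13637) ≡ 1 (mod 59402); reducing, -13637 mod 59402 = 45765.

45765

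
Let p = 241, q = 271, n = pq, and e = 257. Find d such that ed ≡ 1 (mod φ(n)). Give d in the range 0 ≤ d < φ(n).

φ(n) = (p−1)(q−1) = 240·270 = 64800.
Need d with 257·d ≡ 1 (mod 64800). Apply the extended Euclidean algorithm:
64800 = 252*257 + 36
257 = 7*36 + 5
36 = 7*5 + 1
5 = 5*1 + 0
Back-substitute:
1 = 36 − 7·5
1 = −7·257 + 50·36
1 = 50·64800 − 12607·257
So 257·(-12607) ≡ 1 (mod 64800), hence d ≡ -12607 ≡ 52193 (mod 64800).

52193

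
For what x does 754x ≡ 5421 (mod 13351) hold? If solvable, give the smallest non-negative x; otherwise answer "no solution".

First find gcd(754, 13351):
13351 = 17*754 + 533
754 = 1*533 + 221
533 = 2*221 + 91
221 = 2*91 + 39
91 = 2*39 + 13
39 = 3*13 + 0
gcd = 13 and 13 | 5421, so solutions exist. Divide through by 13: 58x ≡ 417 (mod 1027).
Now find 58⁻¹ mod 1027:
1027 = 17*58 + 41
58 = 1*41 + 17
41 = 2*17 + 7
17 = 2*7 + 3
7 = 2*3 + 1
3 = 3*1 + 0
Back-substitute:
1 = 7 − 2·3
1 = −2·17 + 5·7
1 = 5·41 − 12·17
1 = −12·58 + 17·41
1 = 17·1027 − 301·58
So 58·(-301) ≡ 1 (mod 1027), i.e. 58⁻¹ ≡ 726.
Then x ≡ 726·417 ≡ 804 (mod 1027); the smallest non-negative solution is x = 804.

804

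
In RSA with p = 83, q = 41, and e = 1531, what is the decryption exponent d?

1971

φ(n) = (p−1)(q−1) = 82·40 = 3280.
Need d with 1531·d ≡ 1 (mod 3280). Apply the extended Euclidean algorithm:
3280 = 2×1531 + 218
1531 = 7×218 + 5
218 = 43×5 + 3
5 = 1×3 + 2
3 = 1×2 + 1
2 = 2×1 + 0
Back-substitute:
1 = 3 − 2
1 = −5 + 2·3
1 = 2·218 − 87·5
1 = −87·1531 + 611·218
1 = 611·3280 − 1309·1531
So 1531·(-1309) ≡ 1 (mod 3280), hence d ≡ -1309 ≡ 1971 (mod 3280).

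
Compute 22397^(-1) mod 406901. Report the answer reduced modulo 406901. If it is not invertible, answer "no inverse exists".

Apply the Euclidean algorithm to 406901 and 22397:
406901 = 18×22397 + 3755
22397 = 5×3755 + 3622
3755 = 1×3622 + 133
3622 = 27×133 + 31
133 = 4×31 + 9
31 = 3×9 + 4
9 = 2×4 + 1
4 = 4×1 + 0
gcd = 1, so the inverse exists. Back-substitute:
1 = 9 − 2·4
1 = −2·31 + 7·9
1 = 7·133 − 30·31
1 = −30·3622 + 817·133
1 = 817·3755 − 847·3622
1 = −847·22397 + 5052·3755
1 = 5052·406901 − 91783·22397
Thus 22397·(-91783) ≡ 1 (mod 406901); reducing, -91783 mod 406901 = 315118.

315118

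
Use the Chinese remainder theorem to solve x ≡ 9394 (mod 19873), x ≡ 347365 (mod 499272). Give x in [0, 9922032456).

Write x = 9394 + 19873·k. Then 19873·k ≡ 347365 − 9394 ≡ 337971 (mod 499272).
Need 19873⁻¹ mod 499272. Extended Euclid on (499272, 19873):
499272 = 25*19873 + 2447
19873 = 8*2447 + 297
2447 = 8*297 + 71
297 = 4*71 + 13
71 = 5*13 + 6
13 = 2*6 + 1
6 = 6*1 + 0
Back-substitute:
1 = 13 − 2·6
1 = −2·71 + 11·13
1 = 11·297 − 46·71
1 = −46·2447 + 379·297
1 = 379·19873 − 3078·2447
1 = −3078·499272 + 77329·19873
19873⁻¹ ≡ 77329 (mod 499272), so k ≡ 77329·337971 ≡ 67347 (mod 499272).
x = 9394 + 19873·67347 = 1338396325.

1338396325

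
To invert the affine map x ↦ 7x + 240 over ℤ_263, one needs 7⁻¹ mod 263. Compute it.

188

gcd(263, 7) by repeated division:
263 = 37·7 + 4
7 = 1·4 + 3
4 = 1·3 + 1
3 = 3·1 + 0
gcd = 1, so the inverse exists. Back-substitute:
1 = 4 − 3
1 = −7 + 2·4
1 = 2·263 − 75·7
Hence 7⁻¹ ≡ -75 ≡ 188 (mod 263).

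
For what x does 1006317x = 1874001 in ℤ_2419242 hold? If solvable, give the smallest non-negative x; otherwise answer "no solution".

First find gcd(1006317, 2419242):
2419242 = 2×1006317 + 406608
1006317 = 2×406608 + 193101
406608 = 2×193101 + 20406
193101 = 9×20406 + 9447
20406 = 2×9447 + 1512
9447 = 6×1512 + 375
1512 = 4×375 + 12
375 = 31×12 + 3
12 = 4×3 + 0
gcd = 3 and 3 | 1874001, so solutions exist. Divide through by 3: 335439x ≡ 624667 (mod 806414).
Now find 335439⁻¹ mod 806414:
806414 = 2·335439 + 135536
335439 = 2·135536 + 64367
135536 = 2·64367 + 6802
64367 = 9·6802 + 3149
6802 = 2·3149 + 504
3149 = 6·504 + 125
504 = 4·125 + 4
125 = 31·4 + 1
4 = 4·1 + 0
Back-substitute:
1 = 125 − 31·4
1 = −31·504 + 125·125
1 = 125·3149 − 781·504
1 = −781·6802 + 1687·3149
1 = 1687·64367 − 15964·6802
1 = −15964·135536 + 33615·64367
1 = 33615·335439 − 83194·135536
1 = −83194·806414 + 200003·335439
So 335439⁻¹ ≡ 200003 (mod 806414).
Then x ≡ 200003·624667 ≡ 778637 (mod 806414); the smallest non-negative solution is x = 778637.

778637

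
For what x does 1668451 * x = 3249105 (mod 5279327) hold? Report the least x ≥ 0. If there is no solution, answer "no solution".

4436311

First find gcd(1668451, 5279327):
5279327 = 3×1668451 + 273974
1668451 = 6×273974 + 24607
273974 = 11×24607 + 3297
24607 = 7×3297 + 1528
3297 = 2×1528 + 241
1528 = 6×241 + 82
241 = 2×82 + 77
82 = 1×77 + 5
77 = 15×5 + 2
5 = 2×2 + 1
2 = 2×1 + 0
gcd = 1, so a unique solution mod 5279327 exists.
Back-substitute for the Bézout coefficients:
1 = 5 − 2·2
1 = −2·77 + 31·5
1 = 31·82 − 33·77
1 = −33·241 + 97·82
1 = 97·1528 − 615·241
1 = −615·3297 + 1327·1528
1 = 1327·24607 − 9904·3297
1 = −9904·273974 + 110271·24607
1 = 110271·1668451 − 671530·273974
1 = −671530·5279327 + 2124861·1668451
So 1668451·(2124861) ≡ 1 (mod 5279327), giving 1668451⁻¹ ≡ 2124861.
x ≡ 1668451⁻¹·3249105 ≡ 2124861·3249105 ≡ 4436311 (mod 5279327).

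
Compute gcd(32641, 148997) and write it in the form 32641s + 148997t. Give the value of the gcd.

1

Apply Euclid's algorithm to 148997 and 32641:
148997 = 4×32641 + 18433
32641 = 1×18433 + 14208
18433 = 1×14208 + 4225
14208 = 3×4225 + 1533
4225 = 2×1533 + 1159
1533 = 1×1159 + 374
1159 = 3×374 + 37
374 = 10×37 + 4
37 = 9×4 + 1
4 = 4×1 + 0
gcd(32641, 148997) = 1.
Working backward:
1 = 37 − 9·4
1 = −9·374 + 91·37
1 = 91·1159 − 282·374
1 = −282·1533 + 373·1159
1 = 373·4225 − 1028·1533
1 = −1028·14208 + 3457·4225
1 = 3457·18433 − 4485·14208
1 = −4485·32641 + 7942·18433
1 = 7942·148997 − 36253·32641
So 1 = (7942)·148997 + (-36253)·32641.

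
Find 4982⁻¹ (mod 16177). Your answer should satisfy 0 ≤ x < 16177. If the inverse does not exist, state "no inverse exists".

gcd(16177, 4982) by repeated division:
16177 = 3·4982 + 1231
4982 = 4·1231 + 58
1231 = 21·58 + 13
58 = 4·13 + 6
13 = 2·6 + 1
6 = 6·1 + 0
Since gcd(4982, 16177) = 1, back-substitute to write 1 as a combination:
1 = 13 − 2·6
1 = −2·58 + 9·13
1 = 9·1231 − 191·58
1 = −191·4982 + 773·1231
1 = 773·16177 − 2510·4982
Thus 4982·(-2510) ≡ 1 (mod 16177); reducing, -2510 mod 16177 = 13667.

13667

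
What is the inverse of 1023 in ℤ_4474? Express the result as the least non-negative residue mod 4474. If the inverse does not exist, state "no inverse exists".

691

Extended Euclidean algorithm:
4474 = 4·1023 + 382
1023 = 2·382 + 259
382 = 1·259 + 123
259 = 2·123 + 13
123 = 9·13 + 6
13 = 2·6 + 1
6 = 6·1 + 0
Since gcd(1023, 4474) = 1, back-substitute to write 1 as a combination:
1 = 13 − 2·6
1 = −2·123 + 19·13
1 = 19·259 − 40·123
1 = −40·382 + 59·259
1 = 59·1023 − 158·382
1 = −158·4474 + 691·1023
So 1023·691 ≡ 1 (mod 4474).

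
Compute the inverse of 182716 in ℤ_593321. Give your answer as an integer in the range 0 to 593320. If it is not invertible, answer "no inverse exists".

26676

Apply the Euclidean algorithm to 593321 and 182716:
593321 = 3*182716 + 45173
182716 = 4*45173 + 2024
45173 = 22*2024 + 645
2024 = 3*645 + 89
645 = 7*89 + 22
89 = 4*22 + 1
22 = 22*1 + 0
The gcd is 1. Working backward:
1 = 89 − 4·22
1 = −4·645 + 29·89
1 = 29·2024 − 91·645
1 = −91·45173 + 2031·2024
1 = 2031·182716 − 8215·45173
1 = −8215·593321 + 26676·182716
So 182716·26676 ≡ 1 (mod 593321).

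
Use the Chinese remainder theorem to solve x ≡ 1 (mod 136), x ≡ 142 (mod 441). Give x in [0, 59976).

Write x = 1 + 136·k. Then 136·k ≡ 142 − 1 ≡ 141 (mod 441).
Need 136⁻¹ mod 441. Extended Euclid on (441, 136):
441 = 3×136 + 33
136 = 4×33 + 4
33 = 8×4 + 1
4 = 4×1 + 0
Back-substitute:
1 = 33 − 8·4
1 = −8·136 + 33·33
1 = 33·441 − 107·136
136⁻¹ ≡ 334 (mod 441), so k ≡ 334·141 ≡ 348 (mod 441).
x = 1 + 136·348 = 47329.

47329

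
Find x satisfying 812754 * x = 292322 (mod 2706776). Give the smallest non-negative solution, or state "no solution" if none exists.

698117

First find gcd(812754, 2706776):
2706776 = 3·812754 + 268514
812754 = 3·268514 + 7212
268514 = 37·7212 + 1670
7212 = 4·1670 + 532
1670 = 3·532 + 74
532 = 7·74 + 14
74 = 5·14 + 4
14 = 3·4 + 2
4 = 2·2 + 0
gcd = 2 and 2 | 292322, so solutions exist. Divide through by 2: 406377x ≡ 146161 (mod 1353388).
Now find 406377⁻¹ mod 1353388:
1353388 = 3·406377 + 134257
406377 = 3·134257 + 3606
134257 = 37·3606 + 835
3606 = 4·835 + 266
835 = 3·266 + 37
266 = 7·37 + 7
37 = 5·7 + 2
7 = 3·2 + 1
2 = 2·1 + 0
Back-substitute:
1 = 7 − 3·2
1 = −3·37 + 16·7
1 = 16·266 − 115·37
1 = −115·835 + 361·266
1 = 361·3606 − 1559·835
1 = −1559·134257 + 58044·3606
1 = 58044·406377 − 175691·134257
1 = −175691·1353388 + 585117·406377
So 406377⁻¹ ≡ 585117 (mod 1353388).
Then x ≡ 585117·146161 ≡ 698117 (mod 1353388); the smallest non-negative solution is x = 698117.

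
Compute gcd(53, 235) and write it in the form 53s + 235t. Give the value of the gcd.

1

Euclidean algorithm:
235 = 4*53 + 23
53 = 2*23 + 7
23 = 3*7 + 2
7 = 3*2 + 1
2 = 2*1 + 0
gcd(53, 235) = 1.
Working backward:
1 = 7 − 3·2
1 = −3·23 + 10·7
1 = 10·53 − 23·23
1 = −23·235 + 102·53
So 1 = (-23)·235 + (102)·53.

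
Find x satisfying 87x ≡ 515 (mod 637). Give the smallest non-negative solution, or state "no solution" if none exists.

167

First find gcd(87, 637):
637 = 7×87 + 28
87 = 3×28 + 3
28 = 9×3 + 1
3 = 3×1 + 0
gcd = 1, so a unique solution mod 637 exists.
Back-substitute for the Bézout coefficients:
1 = 28 − 9·3
1 = −9·87 + 28·28
1 = 28·637 − 205·87
So 87·(-205) ≡ 1 (mod 637), giving 87⁻¹ ≡ 432.
x ≡ 87⁻¹·515 ≡ 432·515 ≡ 167 (mod 637).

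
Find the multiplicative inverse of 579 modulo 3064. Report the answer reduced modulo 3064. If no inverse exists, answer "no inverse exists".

Run Euclid on (3064, 579):
3064 = 5·579 + 169
579 = 3·169 + 72
169 = 2·72 + 25
72 = 2·25 + 22
25 = 1·22 + 3
22 = 7·3 + 1
3 = 3·1 + 0
Since gcd(579, 3064) = 1, back-substitute to write 1 as a combination:
1 = 22 − 7·3
1 = −7·25 + 8·22
1 = 8·72 − 23·25
1 = −23·169 + 54·72
1 = 54·579 − 185·169
1 = −185·3064 + 979·579
So 579·979 ≡ 1 (mod 3064).

979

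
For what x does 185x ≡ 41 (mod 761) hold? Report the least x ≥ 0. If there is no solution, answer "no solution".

First find gcd(185, 761):
761 = 4×185 + 21
185 = 8×21 + 17
21 = 1×17 + 4
17 = 4×4 + 1
4 = 4×1 + 0
gcd = 1, so a unique solution mod 761 exists.
Back-substitute for the Bézout coefficients:
1 = 17 − 4·4
1 = −4·21 + 5·17
1 = 5·185 − 44·21
1 = −44·761 + 181·185
So 185·(181) ≡ 1 (mod 761), giving 185⁻¹ ≡ 181.
x ≡ 185⁻¹·41 ≡ 181·41 ≡ 572 (mod 761).

572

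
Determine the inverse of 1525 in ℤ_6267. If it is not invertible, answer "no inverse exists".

Extended Euclidean algorithm:
6267 = 4×1525 + 167
1525 = 9×167 + 22
167 = 7×22 + 13
22 = 1×13 + 9
13 = 1×9 + 4
9 = 2×4 + 1
4 = 4×1 + 0
Since gcd(1525, 6267) = 1, back-substitute to write 1 as a combination:
1 = 9 − 2·4
1 = −2·13 + 3·9
1 = 3·22 − 5·13
1 = −5·167 + 38·22
1 = 38·1525 − 347·167
1 = −347·6267 + 1426·1525
So 1525·1426 ≡ 1 (mod 6267).

1426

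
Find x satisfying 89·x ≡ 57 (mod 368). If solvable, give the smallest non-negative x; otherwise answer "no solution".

257

First find gcd(89, 368):
368 = 4·89 + 12
89 = 7·12 + 5
12 = 2·5 + 2
5 = 2·2 + 1
2 = 2·1 + 0
gcd = 1, so a unique solution mod 368 exists.
Back-substitute for the Bézout coefficients:
1 = 5 − 2·2
1 = −2·12 + 5·5
1 = 5·89 − 37·12
1 = −37·368 + 153·89
So 89·(153) ≡ 1 (mod 368), giving 89⁻¹ ≡ 153.
x ≡ 89⁻¹·57 ≡ 153·57 ≡ 257 (mod 368).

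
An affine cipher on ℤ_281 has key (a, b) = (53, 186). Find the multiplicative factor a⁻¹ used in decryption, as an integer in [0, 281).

228

gcd(281, 53) by repeated division:
281 = 5·53 + 16
53 = 3·16 + 5
16 = 3·5 + 1
5 = 5·1 + 0
Since gcd(53, 281) = 1, back-substitute to write 1 as a combination:
1 = 16 − 3·5
1 = −3·53 + 10·16
1 = 10·281 − 53·53
Thus 53·(-53) ≡ 1 (mod 281); reducing, -53 mod 281 = 228.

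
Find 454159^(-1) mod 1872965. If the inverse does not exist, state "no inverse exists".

Run Euclid on (1872965, 454159):
1872965 = 4×454159 + 56329
454159 = 8×56329 + 3527
56329 = 15×3527 + 3424
3527 = 1×3424 + 103
3424 = 33×103 + 25
103 = 4×25 + 3
25 = 8×3 + 1
3 = 3×1 + 0
The gcd is 1. Working backward:
1 = 25 − 8·3
1 = −8·103 + 33·25
1 = 33·3424 − 1097·103
1 = −1097·3527 + 1130·3424
1 = 1130·56329 − 18047·3527
1 = −18047·454159 + 145506·56329
1 = 145506·1872965 − 600071·454159
So 454159·(-600071) ≡ 1 (mod 1872965), and -600071 ≡ 1272894 (mod 1872965).

1272894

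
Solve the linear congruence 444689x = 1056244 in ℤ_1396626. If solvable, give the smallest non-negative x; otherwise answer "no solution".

First find gcd(444689, 1396626):
1396626 = 3*444689 + 62559
444689 = 7*62559 + 6776
62559 = 9*6776 + 1575
6776 = 4*1575 + 476
1575 = 3*476 + 147
476 = 3*147 + 35
147 = 4*35 + 7
35 = 5*7 + 0
gcd = 7 and 7 | 1056244, so solutions exist. Divide through by 7: 63527x ≡ 150892 (mod 199518).
Now find 63527⁻¹ mod 199518:
199518 = 3*63527 + 8937
63527 = 7*8937 + 968
8937 = 9*968 + 225
968 = 4*225 + 68
225 = 3*68 + 21
68 = 3*21 + 5
21 = 4*5 + 1
5 = 5*1 + 0
Back-substitute:
1 = 21 − 4·5
1 = −4·68 + 13·21
1 = 13·225 − 43·68
1 = −43·968 + 185·225
1 = 185·8937 − 1708·968
1 = −1708·63527 + 12141·8937
1 = 12141·199518 − 38131·63527
So 63527·(-38131) ≡ 1 (mod 199518), i.e. 63527⁻¹ ≡ 161387.
Then x ≡ 161387·150892 ≡ 37232 (mod 199518); the smallest non-negative solution is x = 37232.

37232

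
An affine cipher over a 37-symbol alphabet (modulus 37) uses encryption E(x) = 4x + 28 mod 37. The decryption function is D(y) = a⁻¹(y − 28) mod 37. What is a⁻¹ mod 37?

Apply the Euclidean algorithm to 37 and 4:
37 = 9×4 + 1
4 = 4×1 + 0
Since gcd(4, 37) = 1, back-substitute to write 1 as a combination:
1 = 37 − 9·4
Thus 4·(-9) ≡ 1 (mod 37); reducing, -9 mod 37 = 28.

28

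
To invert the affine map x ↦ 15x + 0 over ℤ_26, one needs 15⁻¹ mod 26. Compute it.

7

Extended Euclidean algorithm:
26 = 1*15 + 11
15 = 1*11 + 4
11 = 2*4 + 3
4 = 1*3 + 1
3 = 3*1 + 0
Since gcd(15, 26) = 1, back-substitute to write 1 as a combination:
1 = 4 − 3
1 = −11 + 3·4
1 = 3·15 − 4·11
1 = −4·26 + 7·15
So 15·7 ≡ 1 (mod 26).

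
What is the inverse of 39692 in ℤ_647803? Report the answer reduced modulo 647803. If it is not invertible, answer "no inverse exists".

154280

Extended Euclidean algorithm:
647803 = 16×39692 + 12731
39692 = 3×12731 + 1499
12731 = 8×1499 + 739
1499 = 2×739 + 21
739 = 35×21 + 4
21 = 5×4 + 1
4 = 4×1 + 0
The gcd is 1. Working backward:
1 = 21 − 5·4
1 = −5·739 + 176·21
1 = 176·1499 − 357·739
1 = −357·12731 + 3032·1499
1 = 3032·39692 − 9453·12731
1 = −9453·647803 + 154280·39692
So 39692·154280 ≡ 1 (mod 647803).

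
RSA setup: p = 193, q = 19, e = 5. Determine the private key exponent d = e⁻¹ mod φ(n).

φ(n) = (p−1)(q−1) = 192·18 = 3456.
Need d with 5·d ≡ 1 (mod 3456). Apply the extended Euclidean algorithm:
3456 = 691*5 + 1
5 = 5*1 + 0
Back-substitute:
1 = 3456 − 691·5
So 5·(-691) ≡ 1 (mod 3456), hence d ≡ -691 ≡ 2765 (mod 3456).

2765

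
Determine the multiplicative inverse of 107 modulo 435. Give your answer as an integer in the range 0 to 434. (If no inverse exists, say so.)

Run Euclid on (435, 107):
435 = 4·107 + 7
107 = 15·7 + 2
7 = 3·2 + 1
2 = 2·1 + 0
The gcd is 1. Working backward:
1 = 7 − 3·2
1 = −3·107 + 46·7
1 = 46·435 − 187·107
Hence 107⁻¹ ≡ -187 ≡ 248 (mod 435).

248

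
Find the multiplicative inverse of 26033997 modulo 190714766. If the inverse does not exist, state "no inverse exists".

no inverse exists

Compute gcd(26033997, 190714766):
190714766 = 7*26033997 + 8476787
26033997 = 3*8476787 + 603636
8476787 = 14*603636 + 25883
603636 = 23*25883 + 8327
25883 = 3*8327 + 902
8327 = 9*902 + 209
902 = 4*209 + 66
209 = 3*66 + 11
66 = 6*11 + 0
The gcd is 11, not 1, hence no inverse exists.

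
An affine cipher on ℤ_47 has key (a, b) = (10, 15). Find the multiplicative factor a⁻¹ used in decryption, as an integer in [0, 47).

gcd(47, 10) by repeated division:
47 = 4·10 + 7
10 = 1·7 + 3
7 = 2·3 + 1
3 = 3·1 + 0
The gcd is 1. Working backward:
1 = 7 − 2·3
1 = −2·10 + 3·7
1 = 3·47 − 14·10
Hence 10⁻¹ ≡ -14 ≡ 33 (mod 47).

33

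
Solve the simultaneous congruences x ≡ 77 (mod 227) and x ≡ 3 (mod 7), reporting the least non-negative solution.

304

Write x = 77 + 227·k. Then 227·k ≡ 3 − 77 ≡ 3 (mod 7).
Need 227⁻¹ mod 7. Extended Euclid on (7, 3):
7 = 2·3 + 1
3 = 3·1 + 0
Back-substitute:
1 = 7 − 2·3
227⁻¹ ≡ 5 (mod 7), so k ≡ 5·3 ≡ 1 (mod 7).
x = 77 + 227·1 = 304.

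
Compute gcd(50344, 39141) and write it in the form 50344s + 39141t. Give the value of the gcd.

Euclidean algorithm:
50344 = 1*39141 + 11203
39141 = 3*11203 + 5532
11203 = 2*5532 + 139
5532 = 39*139 + 111
139 = 1*111 + 28
111 = 3*28 + 27
28 = 1*27 + 1
27 = 27*1 + 0
gcd(50344, 39141) = 1.
Express as a combination:
1 = 28 − 27
1 = −111 + 4·28
1 = 4·139 − 5·111
1 = −5·5532 + 199·139
1 = 199·11203 − 403·5532
1 = −403·39141 + 1408·11203
1 = 1408·50344 − 1811·39141
So 1 = (1408)·50344 + (-1811)·39141.

1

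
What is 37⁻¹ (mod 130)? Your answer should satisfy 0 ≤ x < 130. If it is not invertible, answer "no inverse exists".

123

Run Euclid on (130, 37):
130 = 3×37 + 19
37 = 1×19 + 18
19 = 1×18 + 1
18 = 18×1 + 0
gcd = 1, so the inverse exists. Back-substitute:
1 = 19 − 18
1 = −37 + 2·19
1 = 2·130 − 7·37
Hence 37⁻¹ ≡ -7 ≡ 123 (mod 130).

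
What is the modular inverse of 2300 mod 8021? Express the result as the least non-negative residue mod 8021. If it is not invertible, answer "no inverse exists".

415

Apply the Euclidean algorithm to 8021 and 2300:
8021 = 3*2300 + 1121
2300 = 2*1121 + 58
1121 = 19*58 + 19
58 = 3*19 + 1
19 = 19*1 + 0
gcd = 1, so the inverse exists. Back-substitute:
1 = 58 − 3·19
1 = −3·1121 + 58·58
1 = 58·2300 − 119·1121
1 = −119·8021 + 415·2300
So 2300·415 ≡ 1 (mod 8021).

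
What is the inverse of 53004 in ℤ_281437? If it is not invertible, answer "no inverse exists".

Apply the Euclidean algorithm to 281437 and 53004:
281437 = 5*53004 + 16417
53004 = 3*16417 + 3753
16417 = 4*3753 + 1405
3753 = 2*1405 + 943
1405 = 1*943 + 462
943 = 2*462 + 19
462 = 24*19 + 6
19 = 3*6 + 1
6 = 6*1 + 0
Since gcd(53004, 281437) = 1, back-substitute to write 1 as a combination:
1 = 19 − 3·6
1 = −3·462 + 73·19
1 = 73·943 − 149·462
1 = −149·1405 + 222·943
1 = 222·3753 − 593·1405
1 = −593·16417 + 2594·3753
1 = 2594·53004 − 8375·16417
1 = −8375·281437 + 44469·53004
So 53004·44469 ≡ 1 (mod 281437).

44469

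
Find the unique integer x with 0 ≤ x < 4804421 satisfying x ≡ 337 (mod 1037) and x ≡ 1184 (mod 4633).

2628095

Write x = 337 + 1037·k. Then 1037·k ≡ 1184 − 337 ≡ 847 (mod 4633).
Need 1037⁻¹ mod 4633. Extended Euclid on (4633, 1037):
4633 = 4×1037 + 485
1037 = 2×485 + 67
485 = 7×67 + 16
67 = 4×16 + 3
16 = 5×3 + 1
3 = 3×1 + 0
Back-substitute:
1 = 16 − 5·3
1 = −5·67 + 21·16
1 = 21·485 − 152·67
1 = −152·1037 + 325·485
1 = 325·4633 − 1452·1037
1037⁻¹ ≡ 3181 (mod 4633), so k ≡ 3181·847 ≡ 2534 (mod 4633).
x = 337 + 1037·2534 = 2628095.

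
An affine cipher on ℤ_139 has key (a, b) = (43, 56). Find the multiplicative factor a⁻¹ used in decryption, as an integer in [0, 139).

gcd(139, 43) by repeated division:
139 = 3×43 + 10
43 = 4×10 + 3
10 = 3×3 + 1
3 = 3×1 + 0
Since gcd(43, 139) = 1, back-substitute to write 1 as a combination:
1 = 10 − 3·3
1 = −3·43 + 13·10
1 = 13·139 − 42·43
Hence 43⁻¹ ≡ -42 ≡ 97 (mod 139).

97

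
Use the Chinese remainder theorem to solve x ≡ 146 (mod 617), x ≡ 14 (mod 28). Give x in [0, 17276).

5082

Write x = 146 + 617·k. Then 617·k ≡ 14 − 146 ≡ 8 (mod 28).
Need 617⁻¹ mod 28. Extended Euclid on (28, 1):
28 = 28×1 + 0
617⁻¹ ≡ 1 (mod 28), so k ≡ 1·8 ≡ 8 (mod 28).
x = 146 + 617·8 = 5082.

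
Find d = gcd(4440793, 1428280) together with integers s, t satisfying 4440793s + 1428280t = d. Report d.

Apply Euclid's algorithm to 4440793 and 1428280:
4440793 = 3·1428280 + 155953
1428280 = 9·155953 + 24703
155953 = 6·24703 + 7735
24703 = 3·7735 + 1498
7735 = 5·1498 + 245
1498 = 6·245 + 28
245 = 8·28 + 21
28 = 1·21 + 7
21 = 3·7 + 0
gcd(4440793, 1428280) = 7.
Back-substituting:
7 = 28 − 21
7 = −245 + 9·28
7 = 9·1498 − 55·245
7 = −55·7735 + 284·1498
7 = 284·24703 − 907·7735
7 = −907·155953 + 5726·24703
7 = 5726·1428280 − 52441·155953
7 = −52441·4440793 + 163049·1428280
So 7 = (-52441)·4440793 + (163049)·1428280.

7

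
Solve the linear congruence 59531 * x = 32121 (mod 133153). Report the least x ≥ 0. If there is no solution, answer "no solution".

First find gcd(59531, 133153):
133153 = 2·59531 + 14091
59531 = 4·14091 + 3167
14091 = 4·3167 + 1423
3167 = 2·1423 + 321
1423 = 4·321 + 139
321 = 2·139 + 43
139 = 3·43 + 10
43 = 4·10 + 3
10 = 3·3 + 1
3 = 3·1 + 0
gcd = 1, so a unique solution mod 133153 exists.
Back-substitute for the Bézout coefficients:
1 = 10 − 3·3
1 = −3·43 + 13·10
1 = 13·139 − 42·43
1 = −42·321 + 97·139
1 = 97·1423 − 430·321
1 = −430·3167 + 957·1423
1 = 957·14091 − 4258·3167
1 = −4258·59531 + 17989·14091
1 = 17989·133153 − 40236·59531
So 59531·(-40236) ≡ 1 (mod 133153), giving 59531⁻¹ ≡ 92917.
x ≡ 59531⁻¹·32121 ≡ 92917·32121 ≡ 95615 (mod 133153).

95615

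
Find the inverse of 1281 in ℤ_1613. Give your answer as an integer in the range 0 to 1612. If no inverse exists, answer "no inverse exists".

gcd(1613, 1281) by repeated division:
1613 = 1×1281 + 332
1281 = 3×332 + 285
332 = 1×285 + 47
285 = 6×47 + 3
47 = 15×3 + 2
3 = 1×2 + 1
2 = 2×1 + 0
The gcd is 1. Working backward:
1 = 3 − 2
1 = −47 + 16·3
1 = 16·285 − 97·47
1 = −97·332 + 113·285
1 = 113·1281 − 436·332
1 = −436·1613 + 549·1281
So 1281·549 ≡ 1 (mod 1613).

549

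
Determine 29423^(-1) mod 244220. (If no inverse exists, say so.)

163707

gcd(244220, 29423) by repeated division:
244220 = 8×29423 + 8836
29423 = 3×8836 + 2915
8836 = 3×2915 + 91
2915 = 32×91 + 3
91 = 30×3 + 1
3 = 3×1 + 0
Since gcd(29423, 244220) = 1, back-substitute to write 1 as a combination:
1 = 91 − 30·3
1 = −30·2915 + 961·91
1 = 961·8836 − 2913·2915
1 = −2913·29423 + 9700·8836
1 = 9700·244220 − 80513·29423
Hence 29423⁻¹ ≡ -80513 ≡ 163707 (mod 244220).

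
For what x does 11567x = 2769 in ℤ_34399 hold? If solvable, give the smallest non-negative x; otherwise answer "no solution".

11304

First find gcd(11567, 34399):
34399 = 2×11567 + 11265
11567 = 1×11265 + 302
11265 = 37×302 + 91
302 = 3×91 + 29
91 = 3×29 + 4
29 = 7×4 + 1
4 = 4×1 + 0
gcd = 1, so a unique solution mod 34399 exists.
Back-substitute for the Bézout coefficients:
1 = 29 − 7·4
1 = −7·91 + 22·29
1 = 22·302 − 73·91
1 = −73·11265 + 2723·302
1 = 2723·11567 − 2796·11265
1 = −2796·34399 + 8315·11567
So 11567·(8315) ≡ 1 (mod 34399), giving 11567⁻¹ ≡ 8315.
x ≡ 11567⁻¹·2769 ≡ 8315·2769 ≡ 11304 (mod 34399).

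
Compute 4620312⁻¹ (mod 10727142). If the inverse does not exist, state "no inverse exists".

no inverse exists

Compute gcd(4620312, 10727142):
10727142 = 2·4620312 + 1486518
4620312 = 3·1486518 + 160758
1486518 = 9·160758 + 39696
160758 = 4·39696 + 1974
39696 = 20·1974 + 216
1974 = 9·216 + 30
216 = 7·30 + 6
30 = 5·6 + 0
Since gcd = 6 > 1, 4620312 is not a unit mod 10727142.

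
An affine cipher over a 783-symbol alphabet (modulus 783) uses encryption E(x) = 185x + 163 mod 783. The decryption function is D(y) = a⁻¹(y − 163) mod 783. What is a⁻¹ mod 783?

gcd(783, 185) by repeated division:
783 = 4·185 + 43
185 = 4·43 + 13
43 = 3·13 + 4
13 = 3·4 + 1
4 = 4·1 + 0
The gcd is 1. Working backward:
1 = 13 − 3·4
1 = −3·43 + 10·13
1 = 10·185 − 43·43
1 = −43·783 + 182·185
So 185·182 ≡ 1 (mod 783).

182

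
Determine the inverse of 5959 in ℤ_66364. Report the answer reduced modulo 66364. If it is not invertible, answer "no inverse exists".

Run Euclid on (66364, 5959):
66364 = 11×5959 + 815
5959 = 7×815 + 254
815 = 3×254 + 53
254 = 4×53 + 42
53 = 1×42 + 11
42 = 3×11 + 9
11 = 1×9 + 2
9 = 4×2 + 1
2 = 2×1 + 0
Since gcd(5959, 66364) = 1, back-substitute to write 1 as a combination:
1 = 9 − 4·2
1 = −4·11 + 5·9
1 = 5·42 − 19·11
1 = −19·53 + 24·42
1 = 24·254 − 115·53
1 = −115·815 + 369·254
1 = 369·5959 − 2698·815
1 = −2698·66364 + 30047·5959
So 5959·30047 ≡ 1 (mod 66364).

30047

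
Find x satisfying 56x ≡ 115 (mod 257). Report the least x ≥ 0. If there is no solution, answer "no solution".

First find gcd(56, 257):
257 = 4*56 + 33
56 = 1*33 + 23
33 = 1*23 + 10
23 = 2*10 + 3
10 = 3*3 + 1
3 = 3*1 + 0
gcd = 1, so a unique solution mod 257 exists.
Back-substitute for the Bézout coefficients:
1 = 10 − 3·3
1 = −3·23 + 7·10
1 = 7·33 − 10·23
1 = −10·56 + 17·33
1 = 17·257 − 78·56
So 56·(-78) ≡ 1 (mod 257), giving 56⁻¹ ≡ 179.
x ≡ 56⁻¹·115 ≡ 179·115 ≡ 25 (mod 257).

25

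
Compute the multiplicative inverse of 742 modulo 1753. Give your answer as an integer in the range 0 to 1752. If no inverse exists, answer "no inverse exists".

782

Extended Euclidean algorithm:
1753 = 2*742 + 269
742 = 2*269 + 204
269 = 1*204 + 65
204 = 3*65 + 9
65 = 7*9 + 2
9 = 4*2 + 1
2 = 2*1 + 0
The gcd is 1. Working backward:
1 = 9 − 4·2
1 = −4·65 + 29·9
1 = 29·204 − 91·65
1 = −91·269 + 120·204
1 = 120·742 − 331·269
1 = −331·1753 + 782·742
So 742·782 ≡ 1 (mod 1753).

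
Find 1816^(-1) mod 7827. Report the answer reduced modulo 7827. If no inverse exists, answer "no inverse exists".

1849

Extended Euclidean algorithm:
7827 = 4·1816 + 563
1816 = 3·563 + 127
563 = 4·127 + 55
127 = 2·55 + 17
55 = 3·17 + 4
17 = 4·4 + 1
4 = 4·1 + 0
The gcd is 1. Working backward:
1 = 17 − 4·4
1 = −4·55 + 13·17
1 = 13·127 − 30·55
1 = −30·563 + 133·127
1 = 133·1816 − 429·563
1 = −429·7827 + 1849·1816
So 1816·1849 ≡ 1 (mod 7827).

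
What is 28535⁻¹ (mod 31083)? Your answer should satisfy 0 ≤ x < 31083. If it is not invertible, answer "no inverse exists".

no inverse exists

Compute gcd(28535, 31083):
31083 = 1×28535 + 2548
28535 = 11×2548 + 507
2548 = 5×507 + 13
507 = 39×13 + 0
The gcd is 13, not 1, hence no inverse exists.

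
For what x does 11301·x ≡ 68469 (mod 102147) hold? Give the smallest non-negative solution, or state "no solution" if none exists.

First find gcd(11301, 102147):
102147 = 9*11301 + 438
11301 = 25*438 + 351
438 = 1*351 + 87
351 = 4*87 + 3
87 = 29*3 + 0
gcd = 3 and 3 | 68469, so solutions exist. Divide through by 3: 3767x ≡ 22823 (mod 34049).
Now find 3767⁻¹ mod 34049:
34049 = 9*3767 + 146
3767 = 25*146 + 117
146 = 1*117 + 29
117 = 4*29 + 1
29 = 29*1 + 0
Back-substitute:
1 = 117 − 4·29
1 = −4·146 + 5·117
1 = 5·3767 − 129·146
1 = −129·34049 + 1166·3767
So 3767⁻¹ ≡ 1166 (mod 34049).
Then x ≡ 1166·22823 ≡ 19349 (mod 34049); the smallest non-negative solution is x = 19349.

19349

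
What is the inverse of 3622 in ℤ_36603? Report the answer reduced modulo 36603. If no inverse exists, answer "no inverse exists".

gcd(36603, 3622) by repeated division:
36603 = 10*3622 + 383
3622 = 9*383 + 175
383 = 2*175 + 33
175 = 5*33 + 10
33 = 3*10 + 3
10 = 3*3 + 1
3 = 3*1 + 0
Since gcd(3622, 36603) = 1, back-substitute to write 1 as a combination:
1 = 10 − 3·3
1 = −3·33 + 10·10
1 = 10·175 − 53·33
1 = −53·383 + 116·175
1 = 116·3622 − 1097·383
1 = −1097·36603 + 11086·3622
So 3622·11086 ≡ 1 (mod 36603).

11086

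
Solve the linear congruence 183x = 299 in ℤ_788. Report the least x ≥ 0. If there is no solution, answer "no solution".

First find gcd(183, 788):
788 = 4*183 + 56
183 = 3*56 + 15
56 = 3*15 + 11
15 = 1*11 + 4
11 = 2*4 + 3
4 = 1*3 + 1
3 = 3*1 + 0
gcd = 1, so a unique solution mod 788 exists.
Back-substitute for the Bézout coefficients:
1 = 4 − 3
1 = −11 + 3·4
1 = 3·15 − 4·11
1 = −4·56 + 15·15
1 = 15·183 − 49·56
1 = −49·788 + 211·183
So 183·(211) ≡ 1 (mod 788), giving 183⁻¹ ≡ 211.
x ≡ 183⁻¹·299 ≡ 211·299 ≡ 49 (mod 788).

49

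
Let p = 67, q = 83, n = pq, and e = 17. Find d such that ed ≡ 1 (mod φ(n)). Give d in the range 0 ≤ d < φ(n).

4457

φ(n) = (p−1)(q−1) = 66·82 = 5412.
Need d with 17·d ≡ 1 (mod 5412). Apply the extended Euclidean algorithm:
5412 = 318×17 + 6
17 = 2×6 + 5
6 = 1×5 + 1
5 = 5×1 + 0
Back-substitute:
1 = 6 − 5
1 = −17 + 3·6
1 = 3·5412 − 955·17
So 17·(-955) ≡ 1 (mod 5412), hence d ≡ -955 ≡ 4457 (mod 5412).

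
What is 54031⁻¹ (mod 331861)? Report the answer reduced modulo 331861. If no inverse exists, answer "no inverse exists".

278720

Apply the Euclidean algorithm to 331861 and 54031:
331861 = 6×54031 + 7675
54031 = 7×7675 + 306
7675 = 25×306 + 25
306 = 12×25 + 6
25 = 4×6 + 1
6 = 6×1 + 0
gcd = 1, so the inverse exists. Back-substitute:
1 = 25 − 4·6
1 = −4·306 + 49·25
1 = 49·7675 − 1229·306
1 = −1229·54031 + 8652·7675
1 = 8652·331861 − 53141·54031
So 54031·(-53141) ≡ 1 (mod 331861), and -53141 ≡ 278720 (mod 331861).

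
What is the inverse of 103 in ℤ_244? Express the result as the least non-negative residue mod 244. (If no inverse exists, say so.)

199

Apply the Euclidean algorithm to 244 and 103:
244 = 2*103 + 38
103 = 2*38 + 27
38 = 1*27 + 11
27 = 2*11 + 5
11 = 2*5 + 1
5 = 5*1 + 0
gcd = 1, so the inverse exists. Back-substitute:
1 = 11 − 2·5
1 = −2·27 + 5·11
1 = 5·38 − 7·27
1 = −7·103 + 19·38
1 = 19·244 − 45·103
So 103·(-45) ≡ 1 (mod 244), and -45 ≡ 199 (mod 244).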